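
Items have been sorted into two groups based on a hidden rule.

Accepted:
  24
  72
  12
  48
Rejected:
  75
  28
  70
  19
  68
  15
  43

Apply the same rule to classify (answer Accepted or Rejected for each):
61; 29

Rejected, Rejected

'Accepted' ⟺ multiple of 6.
61: Rejected (61 = 6·10 + 1). 29: Rejected (29 = 6·4 + 5).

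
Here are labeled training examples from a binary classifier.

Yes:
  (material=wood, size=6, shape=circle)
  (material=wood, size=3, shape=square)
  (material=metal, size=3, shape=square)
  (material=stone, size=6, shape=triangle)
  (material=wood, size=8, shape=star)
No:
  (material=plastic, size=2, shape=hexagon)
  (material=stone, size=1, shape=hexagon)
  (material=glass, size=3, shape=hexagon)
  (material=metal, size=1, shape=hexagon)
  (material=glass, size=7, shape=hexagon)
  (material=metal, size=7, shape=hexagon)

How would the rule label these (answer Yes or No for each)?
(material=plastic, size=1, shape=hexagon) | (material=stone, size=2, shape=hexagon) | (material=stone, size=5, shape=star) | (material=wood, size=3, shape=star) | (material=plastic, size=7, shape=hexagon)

Rule: shape is not hexagon. This holds for each 'Yes' example and fails for each 'No' one.
(material=plastic, size=1, shape=hexagon): No (shape is hexagon). (material=stone, size=2, shape=hexagon): No (shape is hexagon). (material=stone, size=5, shape=star): Yes (shape is star). (material=wood, size=3, shape=star): Yes (shape is star). (material=plastic, size=7, shape=hexagon): No (shape is hexagon).

No, No, Yes, Yes, No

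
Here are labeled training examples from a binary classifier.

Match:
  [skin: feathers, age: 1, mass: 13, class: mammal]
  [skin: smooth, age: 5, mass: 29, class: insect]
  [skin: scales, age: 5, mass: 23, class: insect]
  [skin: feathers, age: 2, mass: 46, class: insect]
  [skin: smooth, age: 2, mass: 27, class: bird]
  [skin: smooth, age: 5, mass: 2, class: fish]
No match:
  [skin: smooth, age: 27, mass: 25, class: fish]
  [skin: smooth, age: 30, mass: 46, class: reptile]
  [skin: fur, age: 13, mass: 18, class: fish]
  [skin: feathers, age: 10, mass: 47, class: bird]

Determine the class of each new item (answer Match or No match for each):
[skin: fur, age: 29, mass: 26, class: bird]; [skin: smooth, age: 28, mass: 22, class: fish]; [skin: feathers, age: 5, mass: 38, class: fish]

No match, No match, Match

The classifier is using: age ≤ 5.
[skin: fur, age: 29, mass: 26, class: bird]: No match (age = 29). [skin: smooth, age: 28, mass: 22, class: fish]: No match (age = 28). [skin: feathers, age: 5, mass: 38, class: fish]: Match (age = 5).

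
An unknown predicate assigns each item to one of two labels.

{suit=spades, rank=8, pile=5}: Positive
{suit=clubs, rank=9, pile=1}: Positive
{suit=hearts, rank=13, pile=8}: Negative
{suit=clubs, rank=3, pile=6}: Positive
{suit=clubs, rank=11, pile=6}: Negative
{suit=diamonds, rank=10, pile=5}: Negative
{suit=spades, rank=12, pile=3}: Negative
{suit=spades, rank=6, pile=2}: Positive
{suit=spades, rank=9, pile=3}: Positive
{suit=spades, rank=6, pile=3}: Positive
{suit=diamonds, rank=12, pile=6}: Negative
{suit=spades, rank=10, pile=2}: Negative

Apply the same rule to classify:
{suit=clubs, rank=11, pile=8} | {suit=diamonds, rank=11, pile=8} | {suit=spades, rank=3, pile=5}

Negative, Negative, Positive

The rule appears to be: rank ≤ 9.
{suit=clubs, rank=11, pile=8} — rank = 11, hence Negative.
{suit=diamonds, rank=11, pile=8} — rank = 11, hence Negative.
{suit=spades, rank=3, pile=5} — rank = 3, hence Positive.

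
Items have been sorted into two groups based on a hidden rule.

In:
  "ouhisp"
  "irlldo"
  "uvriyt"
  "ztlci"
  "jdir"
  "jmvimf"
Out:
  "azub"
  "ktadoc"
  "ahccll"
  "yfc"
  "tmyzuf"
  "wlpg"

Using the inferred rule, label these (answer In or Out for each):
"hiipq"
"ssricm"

In, In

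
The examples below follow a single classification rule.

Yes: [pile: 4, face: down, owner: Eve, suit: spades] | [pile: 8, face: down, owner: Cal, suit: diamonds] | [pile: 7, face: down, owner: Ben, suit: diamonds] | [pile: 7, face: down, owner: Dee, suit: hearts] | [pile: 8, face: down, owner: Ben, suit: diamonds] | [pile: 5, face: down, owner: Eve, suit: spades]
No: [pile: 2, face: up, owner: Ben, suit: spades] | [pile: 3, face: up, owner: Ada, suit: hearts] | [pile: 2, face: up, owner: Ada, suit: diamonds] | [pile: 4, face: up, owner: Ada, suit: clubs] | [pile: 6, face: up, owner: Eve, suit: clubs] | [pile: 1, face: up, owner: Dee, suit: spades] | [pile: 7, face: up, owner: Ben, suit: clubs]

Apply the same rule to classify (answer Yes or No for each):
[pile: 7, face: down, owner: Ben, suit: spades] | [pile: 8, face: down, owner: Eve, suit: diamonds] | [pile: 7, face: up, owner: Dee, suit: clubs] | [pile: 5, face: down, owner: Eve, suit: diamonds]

Yes, Yes, No, Yes

Looking at the examples, the only property every 'Yes' case has and every 'No' case lacks is: face is down.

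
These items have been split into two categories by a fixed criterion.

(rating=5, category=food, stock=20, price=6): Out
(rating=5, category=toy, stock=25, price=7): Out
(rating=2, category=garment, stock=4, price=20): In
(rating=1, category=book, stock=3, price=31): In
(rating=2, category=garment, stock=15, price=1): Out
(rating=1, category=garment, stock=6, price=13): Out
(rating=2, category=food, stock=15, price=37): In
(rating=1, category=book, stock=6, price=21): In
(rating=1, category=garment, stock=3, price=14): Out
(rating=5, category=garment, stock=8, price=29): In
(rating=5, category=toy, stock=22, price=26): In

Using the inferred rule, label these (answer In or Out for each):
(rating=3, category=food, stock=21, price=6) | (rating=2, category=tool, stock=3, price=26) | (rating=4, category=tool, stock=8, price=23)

Out, In, In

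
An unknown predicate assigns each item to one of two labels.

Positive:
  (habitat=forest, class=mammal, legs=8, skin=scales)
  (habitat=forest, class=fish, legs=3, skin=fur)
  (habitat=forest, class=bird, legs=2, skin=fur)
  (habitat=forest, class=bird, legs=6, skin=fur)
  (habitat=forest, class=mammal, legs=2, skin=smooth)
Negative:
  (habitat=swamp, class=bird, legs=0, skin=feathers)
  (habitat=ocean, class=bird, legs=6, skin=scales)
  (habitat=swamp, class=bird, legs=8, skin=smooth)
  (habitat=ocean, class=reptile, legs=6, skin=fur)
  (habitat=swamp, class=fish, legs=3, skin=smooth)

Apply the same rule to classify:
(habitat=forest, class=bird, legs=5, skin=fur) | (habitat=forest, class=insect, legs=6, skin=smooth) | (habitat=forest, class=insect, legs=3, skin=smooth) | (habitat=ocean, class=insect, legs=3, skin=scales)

The common property of the 'Positive' items is: habitat is forest. No 'Negative' item has it.
(habitat=forest, class=bird, legs=5, skin=fur): habitat is forest — satisfies this, so Positive.
(habitat=forest, class=insect, legs=6, skin=smooth): habitat is forest — satisfies this, so Positive.
(habitat=forest, class=insect, legs=3, skin=smooth): habitat is forest — satisfies this, so Positive.
(habitat=ocean, class=insect, legs=3, skin=scales): habitat is ocean — doesn't qualify, so Negative.

Positive, Positive, Positive, Negative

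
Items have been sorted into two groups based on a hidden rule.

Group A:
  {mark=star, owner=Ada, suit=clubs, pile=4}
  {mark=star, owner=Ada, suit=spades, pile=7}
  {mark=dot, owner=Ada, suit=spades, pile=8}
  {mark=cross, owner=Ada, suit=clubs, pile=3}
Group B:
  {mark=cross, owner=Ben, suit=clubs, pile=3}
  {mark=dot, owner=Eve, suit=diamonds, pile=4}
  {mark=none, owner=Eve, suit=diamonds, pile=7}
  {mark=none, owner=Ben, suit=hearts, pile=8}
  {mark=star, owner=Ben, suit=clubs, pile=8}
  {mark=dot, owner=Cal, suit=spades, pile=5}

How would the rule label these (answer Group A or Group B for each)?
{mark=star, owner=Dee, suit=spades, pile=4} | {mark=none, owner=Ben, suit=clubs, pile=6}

Group B, Group B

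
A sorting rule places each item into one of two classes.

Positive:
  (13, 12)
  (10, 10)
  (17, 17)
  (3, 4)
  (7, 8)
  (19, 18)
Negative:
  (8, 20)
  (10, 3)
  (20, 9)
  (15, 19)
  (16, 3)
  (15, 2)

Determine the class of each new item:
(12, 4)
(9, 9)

The common property of the 'Positive' items is: |first − second| ≤ 1. No 'Negative' item has it.
(12, 4): |12−4| = 8, doesn't qualify → Negative.
(9, 9): |9−9| = 0, passes → Positive.

Negative, Positive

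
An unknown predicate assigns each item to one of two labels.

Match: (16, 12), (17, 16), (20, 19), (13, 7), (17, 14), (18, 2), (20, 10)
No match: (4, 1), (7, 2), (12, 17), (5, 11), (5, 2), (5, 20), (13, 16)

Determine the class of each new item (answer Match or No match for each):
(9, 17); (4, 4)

'Match' ⟺ first > second AND sum ≥ 16.
(9, 17): No match (9 < 17, 9+17 = 26). (4, 4): No match (4 = 4, 4+4 = 8).

No match, No match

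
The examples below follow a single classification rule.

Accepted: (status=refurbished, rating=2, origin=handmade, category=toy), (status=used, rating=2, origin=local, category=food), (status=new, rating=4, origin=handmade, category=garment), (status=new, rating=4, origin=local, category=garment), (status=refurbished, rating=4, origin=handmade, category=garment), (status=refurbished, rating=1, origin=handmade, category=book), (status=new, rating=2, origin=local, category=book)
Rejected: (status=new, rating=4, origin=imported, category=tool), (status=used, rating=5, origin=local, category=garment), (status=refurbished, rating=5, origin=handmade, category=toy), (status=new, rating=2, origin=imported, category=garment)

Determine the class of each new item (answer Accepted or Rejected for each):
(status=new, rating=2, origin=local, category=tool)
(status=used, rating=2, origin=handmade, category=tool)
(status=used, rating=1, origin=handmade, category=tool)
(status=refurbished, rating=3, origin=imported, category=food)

Accepted, Accepted, Accepted, Rejected

All 'Accepted' examples share one property — origin is not imported AND rating ≤ 4 — and every 'Rejected' example lacks it.
(status=new, rating=2, origin=local, category=tool): Accepted (origin is local, rating = 2).
(status=used, rating=2, origin=handmade, category=tool): Accepted (origin is handmade, rating = 2).
(status=used, rating=1, origin=handmade, category=tool): Accepted (origin is handmade, rating = 1).
(status=refurbished, rating=3, origin=imported, category=food): Rejected (origin is imported, rating = 3).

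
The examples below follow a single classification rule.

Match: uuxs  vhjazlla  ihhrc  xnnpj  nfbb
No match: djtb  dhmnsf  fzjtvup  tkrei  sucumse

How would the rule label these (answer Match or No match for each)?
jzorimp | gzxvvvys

No match, Match

'Match' ⟺ has a double letter.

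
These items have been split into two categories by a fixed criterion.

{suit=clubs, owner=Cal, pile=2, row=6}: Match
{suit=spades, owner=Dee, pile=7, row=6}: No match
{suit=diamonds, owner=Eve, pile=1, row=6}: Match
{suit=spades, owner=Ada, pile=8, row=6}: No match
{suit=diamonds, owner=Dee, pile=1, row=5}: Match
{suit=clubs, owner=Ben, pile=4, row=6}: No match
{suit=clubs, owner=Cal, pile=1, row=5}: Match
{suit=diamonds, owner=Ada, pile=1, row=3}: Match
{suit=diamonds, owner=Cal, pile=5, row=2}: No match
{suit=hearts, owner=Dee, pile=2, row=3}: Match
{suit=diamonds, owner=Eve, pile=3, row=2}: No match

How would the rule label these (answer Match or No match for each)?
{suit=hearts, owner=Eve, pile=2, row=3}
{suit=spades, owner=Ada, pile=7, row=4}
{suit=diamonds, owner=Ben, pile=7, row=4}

Match, No match, No match

Rule: pile ≤ 2. This holds for each 'Match' example and fails for each 'No match' one.
Match: {suit=hearts, owner=Eve, pile=2, row=3}, since pile = 2. No match: {suit=spades, owner=Ada, pile=7, row=4}, since pile = 7. No match: {suit=diamonds, owner=Ben, pile=7, row=4}, since pile = 7.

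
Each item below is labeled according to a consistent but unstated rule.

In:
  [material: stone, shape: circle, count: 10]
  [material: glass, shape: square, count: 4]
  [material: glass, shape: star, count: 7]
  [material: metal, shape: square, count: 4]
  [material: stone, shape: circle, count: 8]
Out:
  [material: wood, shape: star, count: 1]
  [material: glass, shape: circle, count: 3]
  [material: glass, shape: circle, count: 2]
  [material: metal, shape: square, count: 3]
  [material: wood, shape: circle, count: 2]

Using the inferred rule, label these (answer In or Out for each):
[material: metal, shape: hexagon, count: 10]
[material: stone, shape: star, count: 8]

Rule: count ≥ 4. This holds for each 'In' example and fails for each 'Out' one.
[material: metal, shape: hexagon, count: 10]: count = 10 — matches, so In. [material: stone, shape: star, count: 8]: count = 8 — matches, so In.

In, In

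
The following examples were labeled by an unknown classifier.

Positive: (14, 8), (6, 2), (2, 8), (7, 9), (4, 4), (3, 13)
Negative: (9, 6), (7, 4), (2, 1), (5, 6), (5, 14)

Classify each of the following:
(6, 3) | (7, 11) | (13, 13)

The common property of the 'Positive' items is: sum is even. No 'Negative' item has it.

Negative, Positive, Positive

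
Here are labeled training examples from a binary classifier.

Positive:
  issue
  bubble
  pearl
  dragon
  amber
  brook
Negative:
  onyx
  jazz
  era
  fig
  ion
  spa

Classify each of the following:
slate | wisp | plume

Every 'Positive' example satisfies: length ≥ 5. None of the 'Negative' examples do.
slate: length 5, qualifies → Positive. wisp: length 4, does not pass → Negative. plume: length 5, qualifies → Positive.

Positive, Negative, Positive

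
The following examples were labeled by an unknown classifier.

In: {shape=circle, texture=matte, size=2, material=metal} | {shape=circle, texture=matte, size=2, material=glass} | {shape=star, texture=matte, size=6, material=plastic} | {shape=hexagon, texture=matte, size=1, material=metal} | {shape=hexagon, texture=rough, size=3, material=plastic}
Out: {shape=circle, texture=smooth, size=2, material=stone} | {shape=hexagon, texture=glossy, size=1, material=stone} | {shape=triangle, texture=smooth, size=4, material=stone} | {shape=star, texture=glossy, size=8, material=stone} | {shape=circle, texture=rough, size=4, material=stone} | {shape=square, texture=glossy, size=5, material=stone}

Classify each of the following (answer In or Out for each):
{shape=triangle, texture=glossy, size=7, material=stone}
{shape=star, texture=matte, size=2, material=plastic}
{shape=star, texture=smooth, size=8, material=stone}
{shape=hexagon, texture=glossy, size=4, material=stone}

Out, In, Out, Out

One predicate separates the groups cleanly: material is not stone.
Out: {shape=triangle, texture=glossy, size=7, material=stone}, since material is stone. In: {shape=star, texture=matte, size=2, material=plastic}, since material is plastic. Out: {shape=star, texture=smooth, size=8, material=stone}, since material is stone. Out: {shape=hexagon, texture=glossy, size=4, material=stone}, since material is stone.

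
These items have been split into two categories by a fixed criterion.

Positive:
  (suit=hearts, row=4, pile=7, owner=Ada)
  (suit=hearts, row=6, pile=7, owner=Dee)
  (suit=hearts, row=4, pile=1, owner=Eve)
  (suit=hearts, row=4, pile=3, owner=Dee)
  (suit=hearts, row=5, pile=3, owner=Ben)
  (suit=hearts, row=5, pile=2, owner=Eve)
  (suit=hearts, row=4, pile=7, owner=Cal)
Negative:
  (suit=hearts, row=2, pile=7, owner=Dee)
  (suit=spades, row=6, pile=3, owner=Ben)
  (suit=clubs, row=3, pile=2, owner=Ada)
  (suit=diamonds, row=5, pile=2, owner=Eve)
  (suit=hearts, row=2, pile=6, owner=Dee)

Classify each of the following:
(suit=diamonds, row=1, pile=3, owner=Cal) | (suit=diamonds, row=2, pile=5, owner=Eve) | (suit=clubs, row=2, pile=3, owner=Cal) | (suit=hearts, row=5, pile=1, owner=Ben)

Negative, Negative, Negative, Positive

The pattern is that an item is 'Positive' exactly when: suit is hearts AND row ≥ 3.
(suit=diamonds, row=1, pile=3, owner=Cal): Negative (suit is diamonds, row = 1). (suit=diamonds, row=2, pile=5, owner=Eve): Negative (suit is diamonds, row = 2). (suit=clubs, row=2, pile=3, owner=Cal): Negative (suit is clubs, row = 2). (suit=hearts, row=5, pile=1, owner=Ben): Positive (suit is hearts, row = 5).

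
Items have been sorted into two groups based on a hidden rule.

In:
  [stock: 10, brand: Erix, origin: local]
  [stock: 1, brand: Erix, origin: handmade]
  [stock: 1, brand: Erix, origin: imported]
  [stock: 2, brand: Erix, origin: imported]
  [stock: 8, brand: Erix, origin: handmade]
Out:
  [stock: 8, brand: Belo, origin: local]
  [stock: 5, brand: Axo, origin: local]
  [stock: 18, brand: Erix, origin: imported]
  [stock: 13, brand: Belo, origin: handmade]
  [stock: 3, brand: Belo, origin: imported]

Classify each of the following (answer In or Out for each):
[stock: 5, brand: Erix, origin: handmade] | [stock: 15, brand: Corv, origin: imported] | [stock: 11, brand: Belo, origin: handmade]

In, Out, Out

The pattern is that an item is 'In' exactly when: brand is Erix AND stock ≤ 10.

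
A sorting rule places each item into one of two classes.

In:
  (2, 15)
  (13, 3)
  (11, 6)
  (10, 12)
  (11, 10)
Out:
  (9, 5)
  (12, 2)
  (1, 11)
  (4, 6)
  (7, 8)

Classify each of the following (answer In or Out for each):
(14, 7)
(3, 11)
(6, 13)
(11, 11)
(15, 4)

Every 'In' example satisfies: sum ≥ 16. None of the 'Out' examples do.
(14, 7): 14+7 = 21 — fits, so In.
(3, 11): 3+11 = 14 — doesn't match, so Out.
(6, 13): 6+13 = 19 — fits, so In.
(11, 11): 11+11 = 22 — fits, so In.
(15, 4): 15+4 = 19 — fits, so In.

In, Out, In, In, In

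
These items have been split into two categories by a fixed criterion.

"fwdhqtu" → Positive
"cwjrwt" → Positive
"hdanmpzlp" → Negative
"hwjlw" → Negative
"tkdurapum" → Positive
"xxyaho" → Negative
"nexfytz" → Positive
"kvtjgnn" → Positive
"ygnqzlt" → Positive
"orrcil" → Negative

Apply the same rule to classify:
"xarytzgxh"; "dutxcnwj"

Positive, Positive

One predicate separates the groups cleanly: contains 't'.
"xarytzgxh": Positive (has 't').
"dutxcnwj": Positive (has 't').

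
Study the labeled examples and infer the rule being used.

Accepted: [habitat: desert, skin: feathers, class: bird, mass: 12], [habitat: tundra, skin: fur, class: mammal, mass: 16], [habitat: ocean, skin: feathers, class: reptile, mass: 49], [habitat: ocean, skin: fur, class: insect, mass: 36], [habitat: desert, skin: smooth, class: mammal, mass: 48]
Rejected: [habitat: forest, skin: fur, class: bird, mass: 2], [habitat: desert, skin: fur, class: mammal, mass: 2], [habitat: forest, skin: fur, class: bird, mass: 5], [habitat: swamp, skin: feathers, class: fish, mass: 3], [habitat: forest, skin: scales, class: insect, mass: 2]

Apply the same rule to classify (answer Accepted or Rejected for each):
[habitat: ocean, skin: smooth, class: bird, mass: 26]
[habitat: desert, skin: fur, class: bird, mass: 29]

Accepted, Accepted

Every 'Accepted' example satisfies: mass ≥ 12. None of the 'Rejected' examples do.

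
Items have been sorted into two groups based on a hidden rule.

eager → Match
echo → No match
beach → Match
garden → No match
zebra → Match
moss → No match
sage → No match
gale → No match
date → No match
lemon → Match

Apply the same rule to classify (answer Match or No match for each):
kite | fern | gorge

No match, No match, Match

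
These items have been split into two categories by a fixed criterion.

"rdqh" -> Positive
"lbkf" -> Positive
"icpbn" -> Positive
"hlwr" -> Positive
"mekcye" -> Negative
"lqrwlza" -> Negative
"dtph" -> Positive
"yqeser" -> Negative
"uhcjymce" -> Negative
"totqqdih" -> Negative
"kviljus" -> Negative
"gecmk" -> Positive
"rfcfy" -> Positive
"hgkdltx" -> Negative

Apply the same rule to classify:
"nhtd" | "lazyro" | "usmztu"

Positive, Negative, Negative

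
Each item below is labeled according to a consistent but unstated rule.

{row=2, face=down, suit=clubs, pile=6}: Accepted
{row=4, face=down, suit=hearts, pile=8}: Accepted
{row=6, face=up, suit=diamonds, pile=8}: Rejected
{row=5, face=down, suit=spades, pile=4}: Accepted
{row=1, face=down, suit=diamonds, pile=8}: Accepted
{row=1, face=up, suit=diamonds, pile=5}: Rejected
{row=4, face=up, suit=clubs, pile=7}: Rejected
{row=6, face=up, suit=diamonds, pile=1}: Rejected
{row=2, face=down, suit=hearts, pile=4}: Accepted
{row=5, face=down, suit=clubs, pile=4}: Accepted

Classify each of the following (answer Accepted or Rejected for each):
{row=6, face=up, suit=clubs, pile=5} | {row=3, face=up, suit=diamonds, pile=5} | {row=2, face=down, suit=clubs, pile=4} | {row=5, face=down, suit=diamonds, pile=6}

Rejected, Rejected, Accepted, Accepted

'Accepted' ⟺ face is down.
{row=6, face=up, suit=clubs, pile=5}: Rejected (face is up).
{row=3, face=up, suit=diamonds, pile=5}: Rejected (face is up).
{row=2, face=down, suit=clubs, pile=4}: Accepted (face is down).
{row=5, face=down, suit=diamonds, pile=6}: Accepted (face is down).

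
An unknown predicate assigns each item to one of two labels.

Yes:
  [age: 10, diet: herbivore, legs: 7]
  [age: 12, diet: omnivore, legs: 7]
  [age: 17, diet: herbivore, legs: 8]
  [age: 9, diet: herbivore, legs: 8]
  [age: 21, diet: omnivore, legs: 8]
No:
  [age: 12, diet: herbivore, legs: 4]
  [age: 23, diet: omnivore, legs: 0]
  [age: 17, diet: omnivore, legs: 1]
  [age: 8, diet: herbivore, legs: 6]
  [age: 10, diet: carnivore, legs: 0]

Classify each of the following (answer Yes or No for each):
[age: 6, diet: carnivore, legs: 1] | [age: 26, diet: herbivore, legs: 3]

No, No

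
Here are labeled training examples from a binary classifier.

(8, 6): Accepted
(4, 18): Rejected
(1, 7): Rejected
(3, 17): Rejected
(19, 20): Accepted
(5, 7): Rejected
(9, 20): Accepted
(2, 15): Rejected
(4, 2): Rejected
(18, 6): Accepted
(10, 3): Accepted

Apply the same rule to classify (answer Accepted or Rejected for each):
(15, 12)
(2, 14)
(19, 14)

Accepted, Rejected, Accepted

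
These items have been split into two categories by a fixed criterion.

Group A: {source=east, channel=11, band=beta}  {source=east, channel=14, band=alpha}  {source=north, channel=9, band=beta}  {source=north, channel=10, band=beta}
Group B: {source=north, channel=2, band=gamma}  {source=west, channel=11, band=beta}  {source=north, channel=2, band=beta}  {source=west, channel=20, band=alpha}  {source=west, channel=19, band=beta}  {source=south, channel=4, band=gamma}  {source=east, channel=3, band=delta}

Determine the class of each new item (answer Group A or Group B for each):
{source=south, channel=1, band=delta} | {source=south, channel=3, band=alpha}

Group B, Group B

The distinguishing property — source is not west AND channel ≥ 9 — holds for all the 'Group A' cases and none of the 'Group B' cases.
{source=south, channel=1, band=delta} → source is south, channel = 1 → Group B. {source=south, channel=3, band=alpha} → source is south, channel = 3 → Group B.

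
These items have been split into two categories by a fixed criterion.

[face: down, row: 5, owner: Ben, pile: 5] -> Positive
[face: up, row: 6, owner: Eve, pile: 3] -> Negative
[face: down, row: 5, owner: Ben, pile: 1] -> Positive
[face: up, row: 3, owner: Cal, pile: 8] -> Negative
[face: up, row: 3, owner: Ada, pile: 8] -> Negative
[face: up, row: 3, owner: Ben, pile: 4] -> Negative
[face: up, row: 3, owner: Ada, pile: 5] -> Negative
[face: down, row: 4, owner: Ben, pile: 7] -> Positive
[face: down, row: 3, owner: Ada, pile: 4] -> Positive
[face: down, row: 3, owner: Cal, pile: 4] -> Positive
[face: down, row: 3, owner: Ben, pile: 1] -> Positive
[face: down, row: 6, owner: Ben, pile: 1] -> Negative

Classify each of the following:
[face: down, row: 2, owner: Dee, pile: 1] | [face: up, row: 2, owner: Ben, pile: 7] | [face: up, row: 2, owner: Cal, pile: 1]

The classifier is using: face is down AND row ≤ 5.
[face: down, row: 2, owner: Dee, pile: 1]: face is down, row = 2, satisfies this → Positive.
[face: up, row: 2, owner: Ben, pile: 7]: face is up, row = 2, does not fit → Negative.
[face: up, row: 2, owner: Cal, pile: 1]: face is up, row = 2, does not fit → Negative.

Positive, Negative, Negative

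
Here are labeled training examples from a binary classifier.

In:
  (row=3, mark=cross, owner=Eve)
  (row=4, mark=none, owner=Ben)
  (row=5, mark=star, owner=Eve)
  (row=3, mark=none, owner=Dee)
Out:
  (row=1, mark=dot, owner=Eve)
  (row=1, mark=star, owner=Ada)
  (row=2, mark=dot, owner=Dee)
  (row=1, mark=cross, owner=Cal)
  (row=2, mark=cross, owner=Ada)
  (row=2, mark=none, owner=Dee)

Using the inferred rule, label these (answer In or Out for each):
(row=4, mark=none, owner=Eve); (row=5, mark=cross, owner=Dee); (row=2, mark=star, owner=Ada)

In, In, Out

All 'In' examples share one property — row ≥ 3 — and every 'Out' example lacks it.
(row=4, mark=none, owner=Eve): row = 4 — checks out, so In.
(row=5, mark=cross, owner=Dee): row = 5 — checks out, so In.
(row=2, mark=star, owner=Ada): row = 2 — doesn't qualify, so Out.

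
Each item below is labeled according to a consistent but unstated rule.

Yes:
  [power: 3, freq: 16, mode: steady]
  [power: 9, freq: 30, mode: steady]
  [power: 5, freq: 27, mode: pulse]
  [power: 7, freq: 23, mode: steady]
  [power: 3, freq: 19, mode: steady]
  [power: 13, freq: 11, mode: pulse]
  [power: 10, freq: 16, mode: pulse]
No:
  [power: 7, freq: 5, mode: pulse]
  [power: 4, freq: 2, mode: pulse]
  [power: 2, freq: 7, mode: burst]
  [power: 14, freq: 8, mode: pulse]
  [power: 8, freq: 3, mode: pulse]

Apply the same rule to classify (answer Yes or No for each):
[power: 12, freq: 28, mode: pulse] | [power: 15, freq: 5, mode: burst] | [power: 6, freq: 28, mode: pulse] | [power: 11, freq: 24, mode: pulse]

Yes, No, Yes, Yes

The common property of the 'Yes' items is: freq ≥ 11. No 'No' item has it.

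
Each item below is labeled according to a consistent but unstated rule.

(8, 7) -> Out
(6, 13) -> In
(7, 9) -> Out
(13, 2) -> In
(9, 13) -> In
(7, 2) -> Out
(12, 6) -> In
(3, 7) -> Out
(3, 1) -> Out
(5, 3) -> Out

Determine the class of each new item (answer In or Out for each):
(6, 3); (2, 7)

The classifier is using: max ≥ 12.
(6, 3) — max 6, hence Out. (2, 7) — max 7, hence Out.

Out, Out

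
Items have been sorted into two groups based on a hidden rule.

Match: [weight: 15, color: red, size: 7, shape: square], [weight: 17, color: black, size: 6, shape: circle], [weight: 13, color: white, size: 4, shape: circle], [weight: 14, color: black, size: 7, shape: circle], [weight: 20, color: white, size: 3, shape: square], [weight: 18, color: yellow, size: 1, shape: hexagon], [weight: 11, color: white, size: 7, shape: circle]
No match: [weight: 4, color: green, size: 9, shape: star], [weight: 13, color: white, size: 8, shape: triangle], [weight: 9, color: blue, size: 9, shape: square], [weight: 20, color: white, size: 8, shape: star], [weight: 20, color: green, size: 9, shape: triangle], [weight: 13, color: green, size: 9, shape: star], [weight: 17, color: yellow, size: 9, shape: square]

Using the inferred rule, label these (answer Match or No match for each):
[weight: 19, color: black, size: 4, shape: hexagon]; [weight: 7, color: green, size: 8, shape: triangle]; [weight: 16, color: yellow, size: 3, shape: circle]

Every 'Match' example satisfies: size ≤ 7. None of the 'No match' examples do.
[weight: 19, color: black, size: 4, shape: hexagon]: size = 4, matches → Match. [weight: 7, color: green, size: 8, shape: triangle]: size = 8, fails this test → No match. [weight: 16, color: yellow, size: 3, shape: circle]: size = 3, matches → Match.

Match, No match, Match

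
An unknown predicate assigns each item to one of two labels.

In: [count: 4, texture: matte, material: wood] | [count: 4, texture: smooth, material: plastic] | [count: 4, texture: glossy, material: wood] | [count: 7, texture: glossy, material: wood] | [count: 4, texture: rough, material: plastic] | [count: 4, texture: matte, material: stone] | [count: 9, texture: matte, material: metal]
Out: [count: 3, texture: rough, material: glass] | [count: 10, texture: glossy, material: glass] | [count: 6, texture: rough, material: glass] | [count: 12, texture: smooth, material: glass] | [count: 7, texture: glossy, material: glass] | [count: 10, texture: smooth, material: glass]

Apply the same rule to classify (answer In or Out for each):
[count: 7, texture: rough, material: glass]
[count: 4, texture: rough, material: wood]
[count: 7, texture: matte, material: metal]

Out, In, In

The distinguishing property — material is not glass — holds for all the 'In' cases and none of the 'Out' cases.
[count: 7, texture: rough, material: glass] — material is glass, hence Out. [count: 4, texture: rough, material: wood] — material is wood, hence In. [count: 7, texture: matte, material: metal] — material is metal, hence In.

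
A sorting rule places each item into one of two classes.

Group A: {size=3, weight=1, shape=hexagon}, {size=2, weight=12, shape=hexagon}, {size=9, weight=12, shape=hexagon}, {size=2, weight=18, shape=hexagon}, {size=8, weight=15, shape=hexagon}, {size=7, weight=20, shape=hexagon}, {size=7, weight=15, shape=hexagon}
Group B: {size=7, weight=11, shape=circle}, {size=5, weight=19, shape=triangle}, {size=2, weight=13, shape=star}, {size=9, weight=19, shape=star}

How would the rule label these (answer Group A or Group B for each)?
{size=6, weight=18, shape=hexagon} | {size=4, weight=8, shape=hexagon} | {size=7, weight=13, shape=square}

Group A, Group A, Group B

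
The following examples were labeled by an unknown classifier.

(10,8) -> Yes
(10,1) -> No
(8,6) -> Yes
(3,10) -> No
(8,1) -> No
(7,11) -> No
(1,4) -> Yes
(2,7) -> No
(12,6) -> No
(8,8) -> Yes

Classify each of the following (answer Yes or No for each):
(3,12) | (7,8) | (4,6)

No, Yes, Yes

A rule that fits every label: |first − second| ≤ 3 — true of each 'Yes' example, false of each 'No' one.
(3,12) → |3−12| = 9 → No. (7,8) → |7−8| = 1 → Yes. (4,6) → |4−6| = 2 → Yes.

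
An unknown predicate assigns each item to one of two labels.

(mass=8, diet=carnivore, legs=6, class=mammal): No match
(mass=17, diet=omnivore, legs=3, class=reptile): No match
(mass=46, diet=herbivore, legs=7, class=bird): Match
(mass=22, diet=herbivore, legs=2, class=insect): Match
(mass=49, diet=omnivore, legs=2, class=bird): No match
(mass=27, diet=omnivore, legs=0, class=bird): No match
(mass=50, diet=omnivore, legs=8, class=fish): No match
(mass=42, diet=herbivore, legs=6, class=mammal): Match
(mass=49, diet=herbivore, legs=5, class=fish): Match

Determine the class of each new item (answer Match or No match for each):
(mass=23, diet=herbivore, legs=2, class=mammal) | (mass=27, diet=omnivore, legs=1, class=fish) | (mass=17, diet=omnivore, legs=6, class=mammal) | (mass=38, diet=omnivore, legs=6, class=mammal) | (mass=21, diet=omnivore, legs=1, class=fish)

The common property of the 'Match' items is: diet is herbivore. No 'No match' item has it.

Match, No match, No match, No match, No match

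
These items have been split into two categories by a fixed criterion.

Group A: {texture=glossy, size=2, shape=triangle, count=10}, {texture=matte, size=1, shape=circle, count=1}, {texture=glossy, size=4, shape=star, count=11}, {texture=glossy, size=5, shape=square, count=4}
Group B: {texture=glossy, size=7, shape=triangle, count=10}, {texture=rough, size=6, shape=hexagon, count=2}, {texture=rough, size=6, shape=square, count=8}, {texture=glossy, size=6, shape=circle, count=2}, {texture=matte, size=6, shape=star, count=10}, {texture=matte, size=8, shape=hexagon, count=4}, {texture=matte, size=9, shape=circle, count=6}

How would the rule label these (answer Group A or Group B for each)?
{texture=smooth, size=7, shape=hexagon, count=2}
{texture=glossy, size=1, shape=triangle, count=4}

All 'Group A' examples share one property — size ≤ 5 — and every 'Group B' example lacks it.
{texture=smooth, size=7, shape=hexagon, count=2}: Group B (size = 7).
{texture=glossy, size=1, shape=triangle, count=4}: Group A (size = 1).

Group B, Group A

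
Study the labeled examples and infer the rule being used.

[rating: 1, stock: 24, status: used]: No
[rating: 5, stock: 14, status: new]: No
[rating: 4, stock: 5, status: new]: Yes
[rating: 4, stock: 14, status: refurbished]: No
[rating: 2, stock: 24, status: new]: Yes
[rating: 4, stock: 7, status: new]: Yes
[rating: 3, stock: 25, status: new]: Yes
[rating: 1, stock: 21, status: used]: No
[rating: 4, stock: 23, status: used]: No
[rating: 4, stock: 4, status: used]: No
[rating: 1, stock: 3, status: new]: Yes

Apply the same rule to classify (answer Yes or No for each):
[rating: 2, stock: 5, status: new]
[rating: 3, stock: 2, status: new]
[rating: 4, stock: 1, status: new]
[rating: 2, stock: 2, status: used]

One predicate separates the groups cleanly: status is new AND rating ≤ 4.
[rating: 2, stock: 5, status: new]: status is new, rating = 2 — qualifies, so Yes. [rating: 3, stock: 2, status: new]: status is new, rating = 3 — qualifies, so Yes. [rating: 4, stock: 1, status: new]: status is new, rating = 4 — qualifies, so Yes. [rating: 2, stock: 2, status: used]: status is used, rating = 2 — does not pass, so No.

Yes, Yes, Yes, No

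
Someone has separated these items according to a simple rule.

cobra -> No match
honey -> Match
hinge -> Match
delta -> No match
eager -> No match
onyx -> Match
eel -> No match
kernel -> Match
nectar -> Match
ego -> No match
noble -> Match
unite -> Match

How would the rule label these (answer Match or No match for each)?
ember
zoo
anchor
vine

No match, No match, Match, Match

Every 'Match' example satisfies: contains 'n'. None of the 'No match' examples do.
ember: no 'n', does not satisfy this → No match.
zoo: no 'n', does not satisfy this → No match.
anchor: has 'n', satisfies this → Match.
vine: has 'n', satisfies this → Match.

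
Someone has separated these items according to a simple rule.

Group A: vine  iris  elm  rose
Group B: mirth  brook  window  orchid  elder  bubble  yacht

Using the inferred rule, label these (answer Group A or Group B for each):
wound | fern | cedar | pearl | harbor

The simplest hypothesis consistent with all the labels is: length ≤ 4.
wound: length 5, fails this test → Group B. fern: length 4, fits → Group A. cedar: length 5, fails this test → Group B. pearl: length 5, fails this test → Group B. harbor: length 6, fails this test → Group B.

Group B, Group A, Group B, Group B, Group B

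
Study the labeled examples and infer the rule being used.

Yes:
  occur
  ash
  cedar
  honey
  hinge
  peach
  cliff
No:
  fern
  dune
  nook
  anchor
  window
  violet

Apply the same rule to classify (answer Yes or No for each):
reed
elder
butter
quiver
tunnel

All 'Yes' examples share one property — odd length — and every 'No' example lacks it.

No, Yes, No, No, No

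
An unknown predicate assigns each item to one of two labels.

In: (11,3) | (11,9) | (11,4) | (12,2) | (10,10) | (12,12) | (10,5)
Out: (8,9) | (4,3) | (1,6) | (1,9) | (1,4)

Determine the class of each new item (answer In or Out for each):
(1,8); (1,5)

Out, Out

The rule appears to be: first ≥ 9.
(1,8) → first 1 → Out.
(1,5) → first 1 → Out.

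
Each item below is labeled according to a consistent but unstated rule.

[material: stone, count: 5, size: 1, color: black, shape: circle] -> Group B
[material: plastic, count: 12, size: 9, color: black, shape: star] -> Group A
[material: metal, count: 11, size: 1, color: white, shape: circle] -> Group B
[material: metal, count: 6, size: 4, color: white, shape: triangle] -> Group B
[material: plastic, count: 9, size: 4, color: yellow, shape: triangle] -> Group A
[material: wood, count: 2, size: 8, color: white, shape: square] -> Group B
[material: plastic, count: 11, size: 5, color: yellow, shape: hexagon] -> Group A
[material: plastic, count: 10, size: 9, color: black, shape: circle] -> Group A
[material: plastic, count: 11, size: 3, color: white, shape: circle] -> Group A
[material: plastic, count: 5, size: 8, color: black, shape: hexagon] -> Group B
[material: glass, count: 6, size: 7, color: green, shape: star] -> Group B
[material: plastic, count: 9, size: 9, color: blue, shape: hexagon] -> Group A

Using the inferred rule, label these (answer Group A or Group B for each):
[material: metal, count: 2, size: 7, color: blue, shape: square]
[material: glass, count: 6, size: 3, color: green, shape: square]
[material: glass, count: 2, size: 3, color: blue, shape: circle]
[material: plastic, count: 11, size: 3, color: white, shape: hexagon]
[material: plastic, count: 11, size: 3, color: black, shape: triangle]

The simplest hypothesis consistent with all the labels is: material is plastic AND count ≥ 6.
Group B: [material: metal, count: 2, size: 7, color: blue, shape: square], since material is metal, count = 2. Group B: [material: glass, count: 6, size: 3, color: green, shape: square], since material is glass, count = 6. Group B: [material: glass, count: 2, size: 3, color: blue, shape: circle], since material is glass, count = 2. Group A: [material: plastic, count: 11, size: 3, color: white, shape: hexagon], since material is plastic, count = 11. Group A: [material: plastic, count: 11, size: 3, color: black, shape: triangle], since material is plastic, count = 11.

Group B, Group B, Group B, Group A, Group A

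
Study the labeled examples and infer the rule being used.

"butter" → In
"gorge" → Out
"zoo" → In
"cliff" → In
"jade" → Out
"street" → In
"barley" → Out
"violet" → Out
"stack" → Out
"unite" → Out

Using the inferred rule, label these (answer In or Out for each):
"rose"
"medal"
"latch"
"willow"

The pattern is that an item is 'In' exactly when: has a double letter.
"rose": no doubled letter — doesn't match, so Out.
"medal": no doubled letter — doesn't match, so Out.
"latch": no doubled letter — doesn't match, so Out.
"willow": 'll' doubled — meets the rule, so In.

Out, Out, Out, In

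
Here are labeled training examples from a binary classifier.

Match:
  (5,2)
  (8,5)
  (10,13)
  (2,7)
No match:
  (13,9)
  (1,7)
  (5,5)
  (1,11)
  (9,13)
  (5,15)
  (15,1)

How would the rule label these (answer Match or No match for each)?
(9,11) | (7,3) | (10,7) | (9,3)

The distinguishing property — sum is odd — holds for all the 'Match' cases and none of the 'No match' cases.
(9,11): 9+11 = 20, does not fit → No match.
(7,3): 7+3 = 10, does not fit → No match.
(10,7): 10+7 = 17, satisfies this → Match.
(9,3): 9+3 = 12, does not fit → No match.

No match, No match, Match, No match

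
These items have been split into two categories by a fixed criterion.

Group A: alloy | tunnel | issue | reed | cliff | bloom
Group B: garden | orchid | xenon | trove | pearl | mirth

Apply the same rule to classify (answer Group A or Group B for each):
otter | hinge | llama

Looking at the examples, the only property every 'Group A' case has and every 'Group B' case lacks is: has a double letter.

Group A, Group B, Group A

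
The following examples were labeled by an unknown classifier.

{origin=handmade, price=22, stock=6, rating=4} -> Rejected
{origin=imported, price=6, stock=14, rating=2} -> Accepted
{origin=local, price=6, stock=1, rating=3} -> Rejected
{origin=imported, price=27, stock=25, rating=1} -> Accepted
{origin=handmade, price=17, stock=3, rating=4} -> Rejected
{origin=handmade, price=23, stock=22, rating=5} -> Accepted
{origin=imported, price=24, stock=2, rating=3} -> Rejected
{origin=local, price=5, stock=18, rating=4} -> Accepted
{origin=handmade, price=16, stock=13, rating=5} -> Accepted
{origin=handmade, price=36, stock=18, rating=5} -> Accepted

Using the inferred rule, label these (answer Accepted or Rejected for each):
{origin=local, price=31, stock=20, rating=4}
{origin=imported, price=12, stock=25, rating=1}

Accepted, Accepted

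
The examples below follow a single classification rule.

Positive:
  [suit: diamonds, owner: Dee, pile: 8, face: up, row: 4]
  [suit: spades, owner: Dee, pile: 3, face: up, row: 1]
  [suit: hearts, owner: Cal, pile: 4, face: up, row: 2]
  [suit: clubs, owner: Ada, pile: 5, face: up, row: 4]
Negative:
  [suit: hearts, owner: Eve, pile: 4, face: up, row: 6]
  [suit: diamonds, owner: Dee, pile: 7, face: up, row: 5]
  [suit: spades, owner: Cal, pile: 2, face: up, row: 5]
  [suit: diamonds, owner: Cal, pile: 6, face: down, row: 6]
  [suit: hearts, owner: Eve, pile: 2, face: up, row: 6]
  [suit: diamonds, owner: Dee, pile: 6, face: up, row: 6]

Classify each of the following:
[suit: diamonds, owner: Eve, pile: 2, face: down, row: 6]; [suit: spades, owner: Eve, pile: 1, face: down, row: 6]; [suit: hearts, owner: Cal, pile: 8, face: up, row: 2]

All 'Positive' examples share one property — row ≤ 4 — and every 'Negative' example lacks it.
[suit: diamonds, owner: Eve, pile: 2, face: down, row: 6] — row = 6, hence Negative. [suit: spades, owner: Eve, pile: 1, face: down, row: 6] — row = 6, hence Negative. [suit: hearts, owner: Cal, pile: 8, face: up, row: 2] — row = 2, hence Positive.

Negative, Negative, Positive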